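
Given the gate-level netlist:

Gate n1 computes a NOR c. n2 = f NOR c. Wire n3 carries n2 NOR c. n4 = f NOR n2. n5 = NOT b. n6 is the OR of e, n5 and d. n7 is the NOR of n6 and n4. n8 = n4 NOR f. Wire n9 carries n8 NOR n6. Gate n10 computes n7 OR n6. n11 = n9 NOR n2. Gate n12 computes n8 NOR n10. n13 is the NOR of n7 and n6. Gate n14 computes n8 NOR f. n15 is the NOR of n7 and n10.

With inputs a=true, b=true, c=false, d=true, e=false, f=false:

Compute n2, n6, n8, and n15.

n2 = true, n6 = true, n8 = true, n15 = false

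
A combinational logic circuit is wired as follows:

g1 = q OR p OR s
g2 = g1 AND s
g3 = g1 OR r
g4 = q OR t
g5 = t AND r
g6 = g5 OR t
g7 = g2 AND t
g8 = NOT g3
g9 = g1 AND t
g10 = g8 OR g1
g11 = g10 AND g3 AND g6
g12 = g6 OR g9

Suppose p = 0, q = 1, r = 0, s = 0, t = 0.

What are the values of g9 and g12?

g1 = q OR p OR s = 1 OR 0 OR 0 = 1
g5 = t AND r = 0 AND 0 = 0
g6 = g5 OR t = 0 OR 0 = 0
g9 = g1 AND t = 1 AND 0 = 0
g12 = g6 OR g9 = 0 OR 0 = 0

g9 = 0; g12 = 0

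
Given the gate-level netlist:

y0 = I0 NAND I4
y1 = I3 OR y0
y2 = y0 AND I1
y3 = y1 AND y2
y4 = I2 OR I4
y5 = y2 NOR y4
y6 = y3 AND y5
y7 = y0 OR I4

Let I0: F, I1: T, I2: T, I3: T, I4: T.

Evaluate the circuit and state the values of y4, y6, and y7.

y0 = I0 NAND I4 = F NAND T = T
y1 = I3 OR y0 = T OR T = T
y2 = y0 AND I1 = T AND T = T
y3 = y1 AND y2 = T AND T = T
y4 = I2 OR I4 = T OR T = T
y5 = y2 NOR y4 = T NOR T = F
y6 = y3 AND y5 = T AND F = F
y7 = y0 OR I4 = T OR T = T

y4 = T, y6 = F, y7 = T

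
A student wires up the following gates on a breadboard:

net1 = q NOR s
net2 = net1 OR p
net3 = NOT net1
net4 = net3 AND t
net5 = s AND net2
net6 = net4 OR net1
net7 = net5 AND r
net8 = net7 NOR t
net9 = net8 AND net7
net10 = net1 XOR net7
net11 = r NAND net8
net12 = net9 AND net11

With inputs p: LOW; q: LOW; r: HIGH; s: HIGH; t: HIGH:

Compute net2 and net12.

net1 = q NOR s = LOW NOR HIGH = LOW
net2 = net1 OR p = LOW OR LOW = LOW
net5 = s AND net2 = HIGH AND LOW = LOW
net7 = net5 AND r = LOW AND HIGH = LOW
net8 = net7 NOR t = LOW NOR HIGH = LOW
net9 = net8 AND net7 = LOW AND LOW = LOW
net11 = r NAND net8 = HIGH NAND LOW = HIGH
net12 = net9 AND net11 = LOW AND HIGH = LOW

net2 = LOW, net12 = LOW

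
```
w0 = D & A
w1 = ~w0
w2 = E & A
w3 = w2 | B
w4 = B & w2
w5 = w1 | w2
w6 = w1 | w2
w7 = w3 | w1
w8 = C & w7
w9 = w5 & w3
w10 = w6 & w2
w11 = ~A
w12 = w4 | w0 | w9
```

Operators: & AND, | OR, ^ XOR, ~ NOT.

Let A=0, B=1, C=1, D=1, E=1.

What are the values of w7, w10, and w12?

w7 = 1; w10 = 0; w12 = 1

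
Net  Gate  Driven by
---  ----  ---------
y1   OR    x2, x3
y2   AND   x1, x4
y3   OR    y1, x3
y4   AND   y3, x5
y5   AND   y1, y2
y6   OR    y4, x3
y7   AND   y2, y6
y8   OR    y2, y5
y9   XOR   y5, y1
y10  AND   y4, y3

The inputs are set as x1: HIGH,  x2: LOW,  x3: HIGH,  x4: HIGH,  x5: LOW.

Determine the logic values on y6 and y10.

y1 = x2 OR x3 = LOW OR HIGH = HIGH
y3 = y1 OR x3 = HIGH OR HIGH = HIGH
y4 = y3 AND x5 = HIGH AND LOW = LOW
y6 = y4 OR x3 = LOW OR HIGH = HIGH
y10 = y4 AND y3 = LOW AND HIGH = LOW

y6 = HIGH; y10 = LOW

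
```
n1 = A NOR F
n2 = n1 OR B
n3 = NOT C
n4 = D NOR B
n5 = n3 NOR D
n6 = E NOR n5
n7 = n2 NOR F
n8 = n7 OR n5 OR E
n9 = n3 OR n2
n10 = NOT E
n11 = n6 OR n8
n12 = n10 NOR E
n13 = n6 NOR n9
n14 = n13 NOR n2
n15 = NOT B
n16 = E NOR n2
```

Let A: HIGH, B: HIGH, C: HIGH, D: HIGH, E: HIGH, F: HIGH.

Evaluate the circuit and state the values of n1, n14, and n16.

n1 = LOW  n14 = LOW  n16 = LOW

n1 = A NOR F = HIGH NOR HIGH = LOW
n2 = n1 OR B = LOW OR HIGH = HIGH
n3 = NOT C = NOT HIGH = LOW
n5 = n3 NOR D = LOW NOR HIGH = LOW
n6 = E NOR n5 = HIGH NOR LOW = LOW
n9 = n3 OR n2 = LOW OR HIGH = HIGH
n13 = n6 NOR n9 = LOW NOR HIGH = LOW
n14 = n13 NOR n2 = LOW NOR HIGH = LOW
n16 = E NOR n2 = HIGH NOR HIGH = LOW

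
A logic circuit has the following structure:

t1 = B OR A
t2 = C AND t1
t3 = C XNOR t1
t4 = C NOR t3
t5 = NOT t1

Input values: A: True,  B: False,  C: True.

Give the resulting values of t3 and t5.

t3 = True, t5 = False

t1 = B OR A = False OR True = True
t3 = C XNOR t1 = True XNOR True = True
t5 = NOT t1 = NOT True = False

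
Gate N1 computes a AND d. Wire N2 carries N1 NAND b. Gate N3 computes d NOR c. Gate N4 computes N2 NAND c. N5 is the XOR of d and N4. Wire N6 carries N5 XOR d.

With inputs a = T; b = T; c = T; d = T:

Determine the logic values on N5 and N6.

N5 = F  N6 = T

N1 = a AND d = T AND T = T
N2 = N1 NAND b = T NAND T = F
N4 = N2 NAND c = F NAND T = T
N5 = d XOR N4 = T XOR T = F
N6 = N5 XOR d = F XOR T = T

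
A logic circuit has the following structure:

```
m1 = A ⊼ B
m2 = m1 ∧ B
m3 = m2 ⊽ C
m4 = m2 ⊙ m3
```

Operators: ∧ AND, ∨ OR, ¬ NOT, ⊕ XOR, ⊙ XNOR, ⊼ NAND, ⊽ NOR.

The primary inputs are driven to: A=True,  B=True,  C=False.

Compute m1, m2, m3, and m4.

m1 = False, m2 = False, m3 = True, m4 = False

m1 = A NAND B = True NAND True = False
m2 = m1 AND B = False AND True = False
m3 = m2 NOR C = False NOR False = True
m4 = m2 XNOR m3 = False XNOR True = False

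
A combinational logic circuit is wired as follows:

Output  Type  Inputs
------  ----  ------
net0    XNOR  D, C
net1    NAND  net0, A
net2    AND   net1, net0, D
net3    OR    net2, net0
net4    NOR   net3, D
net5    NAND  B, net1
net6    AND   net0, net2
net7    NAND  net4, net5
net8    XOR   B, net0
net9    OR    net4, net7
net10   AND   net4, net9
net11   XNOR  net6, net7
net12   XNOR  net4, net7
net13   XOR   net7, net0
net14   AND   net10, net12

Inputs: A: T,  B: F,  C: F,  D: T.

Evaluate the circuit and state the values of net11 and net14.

net0 = D XNOR C = T XNOR F = F
net1 = net0 NAND A = F NAND T = T
net2 = net1 AND net0 AND D = T AND F AND T = F
net3 = net2 OR net0 = F OR F = F
net4 = net3 NOR D = F NOR T = F
net5 = B NAND net1 = F NAND T = T
net6 = net0 AND net2 = F AND F = F
net7 = net4 NAND net5 = F NAND T = T
net9 = net4 OR net7 = F OR T = T
net10 = net4 AND net9 = F AND T = F
net11 = net6 XNOR net7 = F XNOR T = F
net12 = net4 XNOR net7 = F XNOR T = F
net14 = net10 AND net12 = F AND F = F

net11 = F  net14 = F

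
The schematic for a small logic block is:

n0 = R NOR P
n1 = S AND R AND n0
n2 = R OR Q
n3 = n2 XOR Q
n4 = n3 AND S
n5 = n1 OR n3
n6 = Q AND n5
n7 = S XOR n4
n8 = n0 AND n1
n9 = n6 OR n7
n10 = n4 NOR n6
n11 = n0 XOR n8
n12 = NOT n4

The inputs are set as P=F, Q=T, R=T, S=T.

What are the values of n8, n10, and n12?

n0 = R NOR P = T NOR F = F
n1 = S AND R AND n0 = T AND T AND F = F
n2 = R OR Q = T OR T = T
n3 = n2 XOR Q = T XOR T = F
n4 = n3 AND S = F AND T = F
n5 = n1 OR n3 = F OR F = F
n6 = Q AND n5 = T AND F = F
n8 = n0 AND n1 = F AND F = F
n10 = n4 NOR n6 = F NOR F = T
n12 = NOT n4 = NOT F = T

n8 = F, n10 = T, n12 = T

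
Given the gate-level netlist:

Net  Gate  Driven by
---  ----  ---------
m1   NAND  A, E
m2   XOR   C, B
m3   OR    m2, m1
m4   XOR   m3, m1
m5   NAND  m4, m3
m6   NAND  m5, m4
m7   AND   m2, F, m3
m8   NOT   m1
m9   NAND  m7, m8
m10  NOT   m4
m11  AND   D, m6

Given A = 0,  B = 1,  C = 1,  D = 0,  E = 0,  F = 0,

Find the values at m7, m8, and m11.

m1 = A NAND E = 0 NAND 0 = 1
m2 = C XOR B = 1 XOR 1 = 0
m3 = m2 OR m1 = 0 OR 1 = 1
m4 = m3 XOR m1 = 1 XOR 1 = 0
m5 = m4 NAND m3 = 0 NAND 1 = 1
m6 = m5 NAND m4 = 1 NAND 0 = 1
m7 = m2 AND F AND m3 = 0 AND 0 AND 1 = 0
m8 = NOT m1 = NOT 1 = 0
m11 = D AND m6 = 0 AND 1 = 0

m7 = 0, m8 = 0, m11 = 0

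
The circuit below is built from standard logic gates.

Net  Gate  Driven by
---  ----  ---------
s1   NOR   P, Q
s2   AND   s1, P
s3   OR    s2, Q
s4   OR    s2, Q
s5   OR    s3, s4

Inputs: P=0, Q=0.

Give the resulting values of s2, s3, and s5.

s1 = P NOR Q = 0 NOR 0 = 1
s2 = s1 AND P = 1 AND 0 = 0
s3 = s2 OR Q = 0 OR 0 = 0
s4 = s2 OR Q = 0 OR 0 = 0
s5 = s3 OR s4 = 0 OR 0 = 0

s2 = 0  s3 = 0  s5 = 0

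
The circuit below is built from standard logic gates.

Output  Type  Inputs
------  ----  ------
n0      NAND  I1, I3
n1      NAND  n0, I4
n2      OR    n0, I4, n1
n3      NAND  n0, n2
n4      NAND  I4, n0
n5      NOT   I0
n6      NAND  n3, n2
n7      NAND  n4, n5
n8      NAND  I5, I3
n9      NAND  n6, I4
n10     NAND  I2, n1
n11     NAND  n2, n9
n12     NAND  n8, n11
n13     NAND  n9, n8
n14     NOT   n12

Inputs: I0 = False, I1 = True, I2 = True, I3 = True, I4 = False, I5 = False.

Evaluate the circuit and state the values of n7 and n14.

n7 = False; n14 = False

n0 = I1 NAND I3 = True NAND True = False
n1 = n0 NAND I4 = False NAND False = True
n2 = n0 OR I4 OR n1 = False OR False OR True = True
n3 = n0 NAND n2 = False NAND True = True
n4 = I4 NAND n0 = False NAND False = True
n5 = NOT I0 = NOT False = True
n6 = n3 NAND n2 = True NAND True = False
n7 = n4 NAND n5 = True NAND True = False
n8 = I5 NAND I3 = False NAND True = True
n9 = n6 NAND I4 = False NAND False = True
n11 = n2 NAND n9 = True NAND True = False
n12 = n8 NAND n11 = True NAND False = True
n14 = NOT n12 = NOT True = False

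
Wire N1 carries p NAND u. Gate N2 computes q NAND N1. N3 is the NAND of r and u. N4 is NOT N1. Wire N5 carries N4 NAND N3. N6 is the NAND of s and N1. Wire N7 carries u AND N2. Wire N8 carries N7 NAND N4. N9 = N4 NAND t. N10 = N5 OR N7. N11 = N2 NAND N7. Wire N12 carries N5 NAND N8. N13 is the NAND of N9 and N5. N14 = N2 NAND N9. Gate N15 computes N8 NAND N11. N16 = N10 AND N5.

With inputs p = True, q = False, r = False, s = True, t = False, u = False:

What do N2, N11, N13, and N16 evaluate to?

N2 = True, N11 = True, N13 = False, N16 = True

N1 = p NAND u = True NAND False = True
N2 = q NAND N1 = False NAND True = True
N3 = r NAND u = False NAND False = True
N4 = NOT N1 = NOT True = False
N5 = N4 NAND N3 = False NAND True = True
N7 = u AND N2 = False AND True = False
N9 = N4 NAND t = False NAND False = True
N10 = N5 OR N7 = True OR False = True
N11 = N2 NAND N7 = True NAND False = True
N13 = N9 NAND N5 = True NAND True = False
N16 = N10 AND N5 = True AND True = True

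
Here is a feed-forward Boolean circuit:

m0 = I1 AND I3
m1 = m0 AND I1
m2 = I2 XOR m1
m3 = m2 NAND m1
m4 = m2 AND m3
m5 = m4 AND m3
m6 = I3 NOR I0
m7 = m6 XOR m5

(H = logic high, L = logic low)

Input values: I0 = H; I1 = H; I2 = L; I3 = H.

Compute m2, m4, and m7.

m2 = H  m4 = L  m7 = L

m0 = I1 AND I3 = H AND H = H
m1 = m0 AND I1 = H AND H = H
m2 = I2 XOR m1 = L XOR H = H
m3 = m2 NAND m1 = H NAND H = L
m4 = m2 AND m3 = H AND L = L
m5 = m4 AND m3 = L AND L = L
m6 = I3 NOR I0 = H NOR H = L
m7 = m6 XOR m5 = L XOR L = L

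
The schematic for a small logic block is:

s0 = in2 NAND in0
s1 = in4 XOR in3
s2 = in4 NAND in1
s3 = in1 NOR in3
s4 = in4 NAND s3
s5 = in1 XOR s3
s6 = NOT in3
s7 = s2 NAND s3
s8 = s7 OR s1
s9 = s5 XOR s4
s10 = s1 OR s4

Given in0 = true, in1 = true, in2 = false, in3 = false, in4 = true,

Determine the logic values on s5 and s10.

s5 = true, s10 = true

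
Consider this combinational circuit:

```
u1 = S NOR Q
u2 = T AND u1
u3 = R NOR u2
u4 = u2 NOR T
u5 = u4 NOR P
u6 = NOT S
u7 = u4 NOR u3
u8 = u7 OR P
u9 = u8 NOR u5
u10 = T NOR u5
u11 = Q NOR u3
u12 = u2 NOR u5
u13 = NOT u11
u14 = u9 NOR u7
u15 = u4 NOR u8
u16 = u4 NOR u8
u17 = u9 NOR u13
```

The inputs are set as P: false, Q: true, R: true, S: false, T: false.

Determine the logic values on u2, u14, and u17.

u2 = false, u14 = false, u17 = false

u1 = S NOR Q = false NOR true = false
u2 = T AND u1 = false AND false = false
u3 = R NOR u2 = true NOR false = false
u4 = u2 NOR T = false NOR false = true
u5 = u4 NOR P = true NOR false = false
u7 = u4 NOR u3 = true NOR false = false
u8 = u7 OR P = false OR false = false
u9 = u8 NOR u5 = false NOR false = true
u11 = Q NOR u3 = true NOR false = false
u13 = NOT u11 = NOT false = true
u14 = u9 NOR u7 = true NOR false = false
u17 = u9 NOR u13 = true NOR true = false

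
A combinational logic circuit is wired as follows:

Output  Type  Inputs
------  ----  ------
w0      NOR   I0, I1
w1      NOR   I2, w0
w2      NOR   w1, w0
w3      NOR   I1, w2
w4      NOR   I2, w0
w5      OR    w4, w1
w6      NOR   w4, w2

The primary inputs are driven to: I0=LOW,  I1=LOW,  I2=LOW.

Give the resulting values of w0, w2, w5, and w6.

w0 = HIGH; w2 = LOW; w5 = LOW; w6 = HIGH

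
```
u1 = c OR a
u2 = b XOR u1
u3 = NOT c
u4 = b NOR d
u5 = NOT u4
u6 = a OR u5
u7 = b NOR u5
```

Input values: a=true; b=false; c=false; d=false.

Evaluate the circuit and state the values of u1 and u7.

u1 = c OR a = false OR true = true
u4 = b NOR d = false NOR false = true
u5 = NOT u4 = NOT true = false
u7 = b NOR u5 = false NOR false = true

u1 = true  u7 = true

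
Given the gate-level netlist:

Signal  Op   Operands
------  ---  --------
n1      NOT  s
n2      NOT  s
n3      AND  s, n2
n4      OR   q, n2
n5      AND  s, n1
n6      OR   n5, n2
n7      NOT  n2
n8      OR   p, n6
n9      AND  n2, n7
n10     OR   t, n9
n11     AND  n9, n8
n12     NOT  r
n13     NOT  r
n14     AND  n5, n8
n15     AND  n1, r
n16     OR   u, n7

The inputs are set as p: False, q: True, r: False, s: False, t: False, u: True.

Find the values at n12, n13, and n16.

n2 = NOT s = NOT False = True
n7 = NOT n2 = NOT True = False
n12 = NOT r = NOT False = True
n13 = NOT r = NOT False = True
n16 = u OR n7 = True OR False = True

n12 = True, n13 = True, n16 = True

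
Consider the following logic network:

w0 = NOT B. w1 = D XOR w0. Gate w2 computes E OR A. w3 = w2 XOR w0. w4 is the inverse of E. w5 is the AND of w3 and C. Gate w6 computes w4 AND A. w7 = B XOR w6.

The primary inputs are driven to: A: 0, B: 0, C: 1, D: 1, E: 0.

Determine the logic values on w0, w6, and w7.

w0 = NOT B = NOT 0 = 1
w4 = NOT E = NOT 0 = 1
w6 = w4 AND A = 1 AND 0 = 0
w7 = B XOR w6 = 0 XOR 0 = 0

w0 = 1; w6 = 0; w7 = 0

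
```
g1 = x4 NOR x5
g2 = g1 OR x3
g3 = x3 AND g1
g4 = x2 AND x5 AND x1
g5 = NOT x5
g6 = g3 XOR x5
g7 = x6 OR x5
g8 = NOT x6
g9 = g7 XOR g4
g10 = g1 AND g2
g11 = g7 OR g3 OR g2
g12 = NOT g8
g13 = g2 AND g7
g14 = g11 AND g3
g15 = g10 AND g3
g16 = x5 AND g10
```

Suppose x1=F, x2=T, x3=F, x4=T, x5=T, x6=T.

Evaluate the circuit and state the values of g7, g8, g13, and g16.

g7 = T; g8 = F; g13 = F; g16 = F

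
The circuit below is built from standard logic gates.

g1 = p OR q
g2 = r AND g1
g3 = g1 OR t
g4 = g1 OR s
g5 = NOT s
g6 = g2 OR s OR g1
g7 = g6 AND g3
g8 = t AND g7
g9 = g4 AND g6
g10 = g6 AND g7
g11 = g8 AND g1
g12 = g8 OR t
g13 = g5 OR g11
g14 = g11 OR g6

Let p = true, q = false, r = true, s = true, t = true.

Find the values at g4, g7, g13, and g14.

g4 = true; g7 = true; g13 = true; g14 = true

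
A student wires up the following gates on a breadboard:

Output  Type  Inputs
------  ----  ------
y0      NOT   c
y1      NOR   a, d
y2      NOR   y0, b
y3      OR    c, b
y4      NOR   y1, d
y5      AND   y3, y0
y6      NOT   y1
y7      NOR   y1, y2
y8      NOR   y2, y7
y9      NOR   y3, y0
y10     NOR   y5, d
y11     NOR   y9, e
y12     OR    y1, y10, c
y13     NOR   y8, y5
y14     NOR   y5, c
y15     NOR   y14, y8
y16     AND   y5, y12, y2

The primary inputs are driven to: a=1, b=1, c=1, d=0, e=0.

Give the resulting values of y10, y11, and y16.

y10 = 1, y11 = 1, y16 = 0

y0 = NOT c = NOT 1 = 0
y1 = a NOR d = 1 NOR 0 = 0
y2 = y0 NOR b = 0 NOR 1 = 0
y3 = c OR b = 1 OR 1 = 1
y5 = y3 AND y0 = 1 AND 0 = 0
y9 = y3 NOR y0 = 1 NOR 0 = 0
y10 = y5 NOR d = 0 NOR 0 = 1
y11 = y9 NOR e = 0 NOR 0 = 1
y12 = y1 OR y10 OR c = 0 OR 1 OR 1 = 1
y16 = y5 AND y12 AND y2 = 0 AND 1 AND 0 = 0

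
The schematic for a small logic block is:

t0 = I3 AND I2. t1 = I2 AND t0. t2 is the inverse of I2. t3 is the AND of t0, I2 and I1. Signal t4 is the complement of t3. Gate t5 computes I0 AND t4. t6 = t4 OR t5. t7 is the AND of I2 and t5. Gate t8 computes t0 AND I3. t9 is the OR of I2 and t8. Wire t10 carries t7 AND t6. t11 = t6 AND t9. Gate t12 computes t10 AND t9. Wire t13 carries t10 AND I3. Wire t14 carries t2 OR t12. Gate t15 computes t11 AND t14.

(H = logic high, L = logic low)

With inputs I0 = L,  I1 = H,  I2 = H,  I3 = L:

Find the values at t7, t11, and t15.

t0 = I3 AND I2 = L AND H = L
t2 = NOT I2 = NOT H = L
t3 = t0 AND I2 AND I1 = L AND H AND H = L
t4 = NOT t3 = NOT L = H
t5 = I0 AND t4 = L AND H = L
t6 = t4 OR t5 = H OR L = H
t7 = I2 AND t5 = H AND L = L
t8 = t0 AND I3 = L AND L = L
t9 = I2 OR t8 = H OR L = H
t10 = t7 AND t6 = L AND H = L
t11 = t6 AND t9 = H AND H = H
t12 = t10 AND t9 = L AND H = L
t14 = t2 OR t12 = L OR L = L
t15 = t11 AND t14 = H AND L = L

t7 = L, t11 = H, t15 = L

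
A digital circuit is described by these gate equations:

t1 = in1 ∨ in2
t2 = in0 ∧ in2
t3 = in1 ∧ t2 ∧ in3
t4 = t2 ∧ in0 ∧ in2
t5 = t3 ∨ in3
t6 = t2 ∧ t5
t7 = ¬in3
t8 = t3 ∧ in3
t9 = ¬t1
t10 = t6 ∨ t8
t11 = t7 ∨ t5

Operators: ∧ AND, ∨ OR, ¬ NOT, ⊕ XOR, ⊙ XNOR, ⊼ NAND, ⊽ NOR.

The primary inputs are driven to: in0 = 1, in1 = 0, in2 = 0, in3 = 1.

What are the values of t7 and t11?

t2 = in0 AND in2 = 1 AND 0 = 0
t3 = in1 AND t2 AND in3 = 0 AND 0 AND 1 = 0
t5 = t3 OR in3 = 0 OR 1 = 1
t7 = NOT in3 = NOT 1 = 0
t11 = t7 OR t5 = 0 OR 1 = 1

t7 = 0  t11 = 1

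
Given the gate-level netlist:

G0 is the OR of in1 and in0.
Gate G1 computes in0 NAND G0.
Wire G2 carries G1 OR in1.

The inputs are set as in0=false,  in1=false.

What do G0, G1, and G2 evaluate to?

G0 = false, G1 = true, G2 = true

G0 = in1 OR in0 = false OR false = false
G1 = in0 NAND G0 = false NAND false = true
G2 = G1 OR in1 = true OR false = true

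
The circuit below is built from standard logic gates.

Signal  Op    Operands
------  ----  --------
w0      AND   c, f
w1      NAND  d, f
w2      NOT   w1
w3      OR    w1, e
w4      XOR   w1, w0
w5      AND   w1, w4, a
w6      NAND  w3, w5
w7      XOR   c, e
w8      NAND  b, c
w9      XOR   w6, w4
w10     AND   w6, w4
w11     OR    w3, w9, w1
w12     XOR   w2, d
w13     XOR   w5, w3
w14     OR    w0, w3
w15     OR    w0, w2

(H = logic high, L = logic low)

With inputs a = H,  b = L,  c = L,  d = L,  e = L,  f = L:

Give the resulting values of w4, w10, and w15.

w0 = c AND f = L AND L = L
w1 = d NAND f = L NAND L = H
w2 = NOT w1 = NOT H = L
w3 = w1 OR e = H OR L = H
w4 = w1 XOR w0 = H XOR L = H
w5 = w1 AND w4 AND a = H AND H AND H = H
w6 = w3 NAND w5 = H NAND H = L
w10 = w6 AND w4 = L AND H = L
w15 = w0 OR w2 = L OR L = L

w4 = H; w10 = L; w15 = L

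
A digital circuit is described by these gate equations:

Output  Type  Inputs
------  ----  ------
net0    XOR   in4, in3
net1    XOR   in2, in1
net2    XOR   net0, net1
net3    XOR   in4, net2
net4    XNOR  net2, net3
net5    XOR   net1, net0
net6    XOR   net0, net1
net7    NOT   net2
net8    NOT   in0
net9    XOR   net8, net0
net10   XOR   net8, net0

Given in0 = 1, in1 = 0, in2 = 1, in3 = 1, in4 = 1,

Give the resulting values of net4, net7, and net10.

net4 = 0, net7 = 0, net10 = 0

net0 = in4 XOR in3 = 1 XOR 1 = 0
net1 = in2 XOR in1 = 1 XOR 0 = 1
net2 = net0 XOR net1 = 0 XOR 1 = 1
net3 = in4 XOR net2 = 1 XOR 1 = 0
net4 = net2 XNOR net3 = 1 XNOR 0 = 0
net7 = NOT net2 = NOT 1 = 0
net8 = NOT in0 = NOT 1 = 0
net10 = net8 XOR net0 = 0 XOR 0 = 0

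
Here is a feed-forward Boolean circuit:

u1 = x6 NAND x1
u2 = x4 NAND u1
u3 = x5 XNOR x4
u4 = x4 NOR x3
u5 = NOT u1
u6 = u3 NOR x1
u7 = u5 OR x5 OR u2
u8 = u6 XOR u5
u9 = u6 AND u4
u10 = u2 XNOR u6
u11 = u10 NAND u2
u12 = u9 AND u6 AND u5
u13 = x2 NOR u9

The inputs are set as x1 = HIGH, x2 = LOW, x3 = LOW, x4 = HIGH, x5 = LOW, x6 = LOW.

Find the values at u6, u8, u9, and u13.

u1 = x6 NAND x1 = LOW NAND HIGH = HIGH
u3 = x5 XNOR x4 = LOW XNOR HIGH = LOW
u4 = x4 NOR x3 = HIGH NOR LOW = LOW
u5 = NOT u1 = NOT HIGH = LOW
u6 = u3 NOR x1 = LOW NOR HIGH = LOW
u8 = u6 XOR u5 = LOW XOR LOW = LOW
u9 = u6 AND u4 = LOW AND LOW = LOW
u13 = x2 NOR u9 = LOW NOR LOW = HIGH

u6 = LOW, u8 = LOW, u9 = LOW, u13 = HIGH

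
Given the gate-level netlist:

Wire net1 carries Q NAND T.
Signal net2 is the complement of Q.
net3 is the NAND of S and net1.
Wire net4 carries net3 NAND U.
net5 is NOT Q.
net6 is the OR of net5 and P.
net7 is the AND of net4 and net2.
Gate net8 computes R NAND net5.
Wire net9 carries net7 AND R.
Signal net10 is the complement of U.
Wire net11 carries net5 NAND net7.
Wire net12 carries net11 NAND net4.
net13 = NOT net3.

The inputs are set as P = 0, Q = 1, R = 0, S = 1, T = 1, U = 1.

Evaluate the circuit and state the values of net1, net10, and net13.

net1 = 0  net10 = 0  net13 = 0

net1 = Q NAND T = 1 NAND 1 = 0
net3 = S NAND net1 = 1 NAND 0 = 1
net10 = NOT U = NOT 1 = 0
net13 = NOT net3 = NOT 1 = 0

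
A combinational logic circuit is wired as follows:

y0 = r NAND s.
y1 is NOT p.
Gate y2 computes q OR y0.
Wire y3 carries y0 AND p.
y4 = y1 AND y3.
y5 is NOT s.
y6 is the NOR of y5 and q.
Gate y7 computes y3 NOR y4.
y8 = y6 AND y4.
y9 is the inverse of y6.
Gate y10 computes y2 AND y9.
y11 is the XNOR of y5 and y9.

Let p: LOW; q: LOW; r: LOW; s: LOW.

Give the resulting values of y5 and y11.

y5 = NOT s = NOT LOW = HIGH
y6 = y5 NOR q = HIGH NOR LOW = LOW
y9 = NOT y6 = NOT LOW = HIGH
y11 = y5 XNOR y9 = HIGH XNOR HIGH = HIGH

y5 = HIGH; y11 = HIGH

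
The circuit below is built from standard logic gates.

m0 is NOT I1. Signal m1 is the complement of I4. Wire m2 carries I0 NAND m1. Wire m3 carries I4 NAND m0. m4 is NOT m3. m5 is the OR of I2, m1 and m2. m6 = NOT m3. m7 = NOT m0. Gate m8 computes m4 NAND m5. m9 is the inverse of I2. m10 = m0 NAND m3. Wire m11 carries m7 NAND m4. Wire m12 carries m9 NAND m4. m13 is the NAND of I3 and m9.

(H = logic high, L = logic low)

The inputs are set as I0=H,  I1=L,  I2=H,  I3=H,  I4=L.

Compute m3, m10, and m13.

m0 = NOT I1 = NOT L = H
m3 = I4 NAND m0 = L NAND H = H
m9 = NOT I2 = NOT H = L
m10 = m0 NAND m3 = H NAND H = L
m13 = I3 NAND m9 = H NAND L = H

m3 = H, m10 = L, m13 = H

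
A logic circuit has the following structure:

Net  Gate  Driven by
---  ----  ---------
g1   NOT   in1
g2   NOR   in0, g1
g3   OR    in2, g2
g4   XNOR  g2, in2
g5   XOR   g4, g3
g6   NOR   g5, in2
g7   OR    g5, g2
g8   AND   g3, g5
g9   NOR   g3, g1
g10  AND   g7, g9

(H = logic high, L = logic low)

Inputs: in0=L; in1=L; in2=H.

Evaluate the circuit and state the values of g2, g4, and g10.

g2 = L  g4 = L  g10 = L

g1 = NOT in1 = NOT L = H
g2 = in0 NOR g1 = L NOR H = L
g3 = in2 OR g2 = H OR L = H
g4 = g2 XNOR in2 = L XNOR H = L
g5 = g4 XOR g3 = L XOR H = H
g7 = g5 OR g2 = H OR L = H
g9 = g3 NOR g1 = H NOR H = L
g10 = g7 AND g9 = H AND L = L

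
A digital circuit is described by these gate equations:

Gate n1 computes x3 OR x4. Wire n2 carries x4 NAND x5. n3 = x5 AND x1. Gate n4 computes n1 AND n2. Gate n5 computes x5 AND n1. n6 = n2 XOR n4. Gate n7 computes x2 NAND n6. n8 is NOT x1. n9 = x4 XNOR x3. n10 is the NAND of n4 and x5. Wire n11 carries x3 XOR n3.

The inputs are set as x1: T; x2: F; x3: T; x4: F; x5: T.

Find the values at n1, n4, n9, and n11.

n1 = T  n4 = T  n9 = F  n11 = F

n1 = x3 OR x4 = T OR F = T
n2 = x4 NAND x5 = F NAND T = T
n3 = x5 AND x1 = T AND T = T
n4 = n1 AND n2 = T AND T = T
n9 = x4 XNOR x3 = F XNOR T = F
n11 = x3 XOR n3 = T XOR T = F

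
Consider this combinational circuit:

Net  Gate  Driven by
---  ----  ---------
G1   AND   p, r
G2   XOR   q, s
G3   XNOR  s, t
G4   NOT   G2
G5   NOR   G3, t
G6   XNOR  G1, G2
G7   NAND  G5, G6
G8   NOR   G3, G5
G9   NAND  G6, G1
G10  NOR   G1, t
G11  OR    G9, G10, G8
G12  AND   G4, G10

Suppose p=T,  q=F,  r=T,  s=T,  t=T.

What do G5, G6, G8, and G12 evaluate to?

G1 = p AND r = T AND T = T
G2 = q XOR s = F XOR T = T
G3 = s XNOR t = T XNOR T = T
G4 = NOT G2 = NOT T = F
G5 = G3 NOR t = T NOR T = F
G6 = G1 XNOR G2 = T XNOR T = T
G8 = G3 NOR G5 = T NOR F = F
G10 = G1 NOR t = T NOR T = F
G12 = G4 AND G10 = F AND F = F

G5 = F; G6 = T; G8 = F; G12 = F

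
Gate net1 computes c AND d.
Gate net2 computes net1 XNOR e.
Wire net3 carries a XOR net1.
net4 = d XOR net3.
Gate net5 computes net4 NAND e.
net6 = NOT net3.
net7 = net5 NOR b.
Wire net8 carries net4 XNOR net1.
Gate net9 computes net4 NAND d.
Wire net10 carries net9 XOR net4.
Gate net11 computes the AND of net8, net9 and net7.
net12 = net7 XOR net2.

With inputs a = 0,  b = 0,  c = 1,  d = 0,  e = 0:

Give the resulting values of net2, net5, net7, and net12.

net1 = c AND d = 1 AND 0 = 0
net2 = net1 XNOR e = 0 XNOR 0 = 1
net3 = a XOR net1 = 0 XOR 0 = 0
net4 = d XOR net3 = 0 XOR 0 = 0
net5 = net4 NAND e = 0 NAND 0 = 1
net7 = net5 NOR b = 1 NOR 0 = 0
net12 = net7 XOR net2 = 0 XOR 1 = 1

net2 = 1  net5 = 1  net7 = 0  net12 = 1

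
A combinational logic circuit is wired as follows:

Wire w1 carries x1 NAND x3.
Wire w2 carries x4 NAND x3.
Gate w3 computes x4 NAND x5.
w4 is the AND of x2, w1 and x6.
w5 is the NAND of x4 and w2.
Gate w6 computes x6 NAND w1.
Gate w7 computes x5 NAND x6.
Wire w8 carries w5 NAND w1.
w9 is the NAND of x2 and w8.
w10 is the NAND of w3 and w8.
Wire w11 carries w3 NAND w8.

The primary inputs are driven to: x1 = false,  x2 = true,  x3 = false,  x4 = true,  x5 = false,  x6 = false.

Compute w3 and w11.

w1 = x1 NAND x3 = false NAND false = true
w2 = x4 NAND x3 = true NAND false = true
w3 = x4 NAND x5 = true NAND false = true
w5 = x4 NAND w2 = true NAND true = false
w8 = w5 NAND w1 = false NAND true = true
w11 = w3 NAND w8 = true NAND true = false

w3 = true; w11 = false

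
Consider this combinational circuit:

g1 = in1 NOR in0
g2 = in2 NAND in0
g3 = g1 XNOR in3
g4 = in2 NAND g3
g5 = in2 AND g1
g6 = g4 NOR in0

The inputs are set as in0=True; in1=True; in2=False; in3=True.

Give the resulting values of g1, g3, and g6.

g1 = in1 NOR in0 = True NOR True = False
g3 = g1 XNOR in3 = False XNOR True = False
g4 = in2 NAND g3 = False NAND False = True
g6 = g4 NOR in0 = True NOR True = False

g1 = False; g3 = False; g6 = False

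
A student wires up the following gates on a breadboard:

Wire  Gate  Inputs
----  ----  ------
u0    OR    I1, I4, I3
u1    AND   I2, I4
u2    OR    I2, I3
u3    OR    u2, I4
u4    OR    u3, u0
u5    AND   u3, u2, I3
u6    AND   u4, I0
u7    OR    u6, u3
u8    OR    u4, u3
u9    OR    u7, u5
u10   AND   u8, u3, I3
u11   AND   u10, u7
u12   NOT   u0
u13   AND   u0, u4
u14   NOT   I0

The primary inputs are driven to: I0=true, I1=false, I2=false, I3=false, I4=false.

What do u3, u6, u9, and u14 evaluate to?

u3 = false, u6 = false, u9 = false, u14 = false

u0 = I1 OR I4 OR I3 = false OR false OR false = false
u2 = I2 OR I3 = false OR false = false
u3 = u2 OR I4 = false OR false = false
u4 = u3 OR u0 = false OR false = false
u5 = u3 AND u2 AND I3 = false AND false AND false = false
u6 = u4 AND I0 = false AND true = false
u7 = u6 OR u3 = false OR false = false
u9 = u7 OR u5 = false OR false = false
u14 = NOT I0 = NOT true = false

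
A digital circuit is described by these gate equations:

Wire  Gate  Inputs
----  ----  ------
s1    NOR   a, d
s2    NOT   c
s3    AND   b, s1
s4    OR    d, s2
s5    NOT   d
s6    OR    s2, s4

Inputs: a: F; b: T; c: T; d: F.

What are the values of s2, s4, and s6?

s2 = F, s4 = F, s6 = F

s2 = NOT c = NOT T = F
s4 = d OR s2 = F OR F = F
s6 = s2 OR s4 = F OR F = F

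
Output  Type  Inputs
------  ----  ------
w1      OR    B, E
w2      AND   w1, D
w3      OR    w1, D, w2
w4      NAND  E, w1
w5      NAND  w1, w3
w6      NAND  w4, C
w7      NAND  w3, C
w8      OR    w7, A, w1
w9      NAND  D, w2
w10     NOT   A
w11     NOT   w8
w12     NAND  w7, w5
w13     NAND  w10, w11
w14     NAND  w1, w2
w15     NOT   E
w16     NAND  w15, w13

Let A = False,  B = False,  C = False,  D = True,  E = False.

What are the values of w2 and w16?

w1 = B OR E = False OR False = False
w2 = w1 AND D = False AND True = False
w3 = w1 OR D OR w2 = False OR True OR False = True
w7 = w3 NAND C = True NAND False = True
w8 = w7 OR A OR w1 = True OR False OR False = True
w10 = NOT A = NOT False = True
w11 = NOT w8 = NOT True = False
w13 = w10 NAND w11 = True NAND False = True
w15 = NOT E = NOT False = True
w16 = w15 NAND w13 = True NAND True = False

w2 = False  w16 = False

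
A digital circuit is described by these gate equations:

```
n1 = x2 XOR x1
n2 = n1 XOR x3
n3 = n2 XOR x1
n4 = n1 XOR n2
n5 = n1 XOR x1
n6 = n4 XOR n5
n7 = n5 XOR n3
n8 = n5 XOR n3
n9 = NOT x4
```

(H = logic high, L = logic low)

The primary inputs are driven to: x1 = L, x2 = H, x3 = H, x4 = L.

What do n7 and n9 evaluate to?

n7 = H, n9 = H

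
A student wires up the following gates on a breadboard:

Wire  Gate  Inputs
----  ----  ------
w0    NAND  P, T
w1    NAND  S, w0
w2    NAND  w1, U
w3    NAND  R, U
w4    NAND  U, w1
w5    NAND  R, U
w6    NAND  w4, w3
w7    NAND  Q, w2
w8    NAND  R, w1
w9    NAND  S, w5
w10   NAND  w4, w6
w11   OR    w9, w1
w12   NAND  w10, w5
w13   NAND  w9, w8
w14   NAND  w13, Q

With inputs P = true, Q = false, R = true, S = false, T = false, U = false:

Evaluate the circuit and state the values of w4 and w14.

w4 = true, w14 = true

w0 = P NAND T = true NAND false = true
w1 = S NAND w0 = false NAND true = true
w4 = U NAND w1 = false NAND true = true
w5 = R NAND U = true NAND false = true
w8 = R NAND w1 = true NAND true = false
w9 = S NAND w5 = false NAND true = true
w13 = w9 NAND w8 = true NAND false = true
w14 = w13 NAND Q = true NAND false = true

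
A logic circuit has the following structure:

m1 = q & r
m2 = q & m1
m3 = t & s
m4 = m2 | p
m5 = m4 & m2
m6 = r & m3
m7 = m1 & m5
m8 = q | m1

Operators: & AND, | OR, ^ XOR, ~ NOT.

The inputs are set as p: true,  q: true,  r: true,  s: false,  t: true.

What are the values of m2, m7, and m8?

m1 = q AND r = true AND true = true
m2 = q AND m1 = true AND true = true
m4 = m2 OR p = true OR true = true
m5 = m4 AND m2 = true AND true = true
m7 = m1 AND m5 = true AND true = true
m8 = q OR m1 = true OR true = true

m2 = true  m7 = true  m8 = true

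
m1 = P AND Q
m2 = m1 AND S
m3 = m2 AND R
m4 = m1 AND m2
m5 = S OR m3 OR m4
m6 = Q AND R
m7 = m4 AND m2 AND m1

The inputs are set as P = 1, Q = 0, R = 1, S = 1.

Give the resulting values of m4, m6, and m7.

m4 = 0; m6 = 0; m7 = 0

m1 = P AND Q = 1 AND 0 = 0
m2 = m1 AND S = 0 AND 1 = 0
m4 = m1 AND m2 = 0 AND 0 = 0
m6 = Q AND R = 0 AND 1 = 0
m7 = m4 AND m2 AND m1 = 0 AND 0 AND 0 = 0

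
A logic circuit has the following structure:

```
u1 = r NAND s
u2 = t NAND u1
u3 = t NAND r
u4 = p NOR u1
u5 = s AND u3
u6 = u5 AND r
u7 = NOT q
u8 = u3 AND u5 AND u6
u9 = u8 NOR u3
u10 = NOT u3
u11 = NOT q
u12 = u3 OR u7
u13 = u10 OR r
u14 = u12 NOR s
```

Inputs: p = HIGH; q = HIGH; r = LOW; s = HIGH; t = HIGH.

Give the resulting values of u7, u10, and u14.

u3 = t NAND r = HIGH NAND LOW = HIGH
u7 = NOT q = NOT HIGH = LOW
u10 = NOT u3 = NOT HIGH = LOW
u12 = u3 OR u7 = HIGH OR LOW = HIGH
u14 = u12 NOR s = HIGH NOR HIGH = LOW

u7 = LOW  u10 = LOW  u14 = LOW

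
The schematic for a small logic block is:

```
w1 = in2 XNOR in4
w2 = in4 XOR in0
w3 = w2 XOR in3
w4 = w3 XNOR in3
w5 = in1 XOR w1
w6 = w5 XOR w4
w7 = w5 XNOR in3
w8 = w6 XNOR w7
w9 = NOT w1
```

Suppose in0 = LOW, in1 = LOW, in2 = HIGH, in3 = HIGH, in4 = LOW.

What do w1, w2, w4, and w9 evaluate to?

w1 = LOW, w2 = LOW, w4 = HIGH, w9 = HIGH

w1 = in2 XNOR in4 = HIGH XNOR LOW = LOW
w2 = in4 XOR in0 = LOW XOR LOW = LOW
w3 = w2 XOR in3 = LOW XOR HIGH = HIGH
w4 = w3 XNOR in3 = HIGH XNOR HIGH = HIGH
w9 = NOT w1 = NOT LOW = HIGH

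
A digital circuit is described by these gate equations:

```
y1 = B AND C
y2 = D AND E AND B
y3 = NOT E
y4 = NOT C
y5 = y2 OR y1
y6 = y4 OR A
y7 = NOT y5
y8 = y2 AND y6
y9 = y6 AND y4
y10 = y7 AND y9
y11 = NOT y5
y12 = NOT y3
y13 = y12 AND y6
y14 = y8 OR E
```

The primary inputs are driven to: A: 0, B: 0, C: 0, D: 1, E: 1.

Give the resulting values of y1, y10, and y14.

y1 = 0  y10 = 1  y14 = 1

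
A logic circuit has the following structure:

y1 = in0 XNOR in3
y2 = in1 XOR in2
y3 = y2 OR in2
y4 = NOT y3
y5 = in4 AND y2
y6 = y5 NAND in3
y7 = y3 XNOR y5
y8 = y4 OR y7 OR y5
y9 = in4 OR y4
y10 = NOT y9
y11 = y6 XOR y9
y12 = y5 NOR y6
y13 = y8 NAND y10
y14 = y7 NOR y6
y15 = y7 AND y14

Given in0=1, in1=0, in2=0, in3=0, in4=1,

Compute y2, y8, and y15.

y2 = 0  y8 = 1  y15 = 0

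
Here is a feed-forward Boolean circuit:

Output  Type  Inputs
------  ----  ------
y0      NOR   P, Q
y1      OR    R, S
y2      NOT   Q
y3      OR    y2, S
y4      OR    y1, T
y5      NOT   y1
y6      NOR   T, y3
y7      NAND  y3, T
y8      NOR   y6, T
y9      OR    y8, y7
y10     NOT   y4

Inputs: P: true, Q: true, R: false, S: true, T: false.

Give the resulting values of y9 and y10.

y9 = true, y10 = false

y1 = R OR S = false OR true = true
y2 = NOT Q = NOT true = false
y3 = y2 OR S = false OR true = true
y4 = y1 OR T = true OR false = true
y6 = T NOR y3 = false NOR true = false
y7 = y3 NAND T = true NAND false = true
y8 = y6 NOR T = false NOR false = true
y9 = y8 OR y7 = true OR true = true
y10 = NOT y4 = NOT true = false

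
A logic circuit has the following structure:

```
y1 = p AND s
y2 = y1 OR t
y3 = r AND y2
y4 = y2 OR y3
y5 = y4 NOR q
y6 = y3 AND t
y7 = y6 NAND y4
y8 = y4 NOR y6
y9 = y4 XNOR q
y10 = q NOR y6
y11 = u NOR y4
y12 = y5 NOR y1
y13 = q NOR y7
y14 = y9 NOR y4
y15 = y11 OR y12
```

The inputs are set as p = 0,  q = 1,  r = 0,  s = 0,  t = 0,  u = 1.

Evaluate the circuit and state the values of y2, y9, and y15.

y2 = 0; y9 = 0; y15 = 1

y1 = p AND s = 0 AND 0 = 0
y2 = y1 OR t = 0 OR 0 = 0
y3 = r AND y2 = 0 AND 0 = 0
y4 = y2 OR y3 = 0 OR 0 = 0
y5 = y4 NOR q = 0 NOR 1 = 0
y9 = y4 XNOR q = 0 XNOR 1 = 0
y11 = u NOR y4 = 1 NOR 0 = 0
y12 = y5 NOR y1 = 0 NOR 0 = 1
y15 = y11 OR y12 = 0 OR 1 = 1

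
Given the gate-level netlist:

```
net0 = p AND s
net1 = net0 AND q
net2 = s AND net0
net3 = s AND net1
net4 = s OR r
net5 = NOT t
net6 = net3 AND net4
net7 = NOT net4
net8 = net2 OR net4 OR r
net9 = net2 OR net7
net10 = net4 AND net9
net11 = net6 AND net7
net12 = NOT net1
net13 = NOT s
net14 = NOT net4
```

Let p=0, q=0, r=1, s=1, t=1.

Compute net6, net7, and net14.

net6 = 0; net7 = 0; net14 = 0

net0 = p AND s = 0 AND 1 = 0
net1 = net0 AND q = 0 AND 0 = 0
net3 = s AND net1 = 1 AND 0 = 0
net4 = s OR r = 1 OR 1 = 1
net6 = net3 AND net4 = 0 AND 1 = 0
net7 = NOT net4 = NOT 1 = 0
net14 = NOT net4 = NOT 1 = 0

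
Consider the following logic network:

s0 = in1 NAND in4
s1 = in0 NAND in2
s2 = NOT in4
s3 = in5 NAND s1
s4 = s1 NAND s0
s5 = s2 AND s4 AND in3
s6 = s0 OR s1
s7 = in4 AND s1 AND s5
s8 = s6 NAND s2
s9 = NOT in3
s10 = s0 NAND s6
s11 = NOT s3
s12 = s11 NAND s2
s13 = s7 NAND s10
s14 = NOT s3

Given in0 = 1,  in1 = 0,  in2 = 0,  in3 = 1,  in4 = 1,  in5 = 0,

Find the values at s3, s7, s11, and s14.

s3 = 1, s7 = 0, s11 = 0, s14 = 0

s0 = in1 NAND in4 = 0 NAND 1 = 1
s1 = in0 NAND in2 = 1 NAND 0 = 1
s2 = NOT in4 = NOT 1 = 0
s3 = in5 NAND s1 = 0 NAND 1 = 1
s4 = s1 NAND s0 = 1 NAND 1 = 0
s5 = s2 AND s4 AND in3 = 0 AND 0 AND 1 = 0
s7 = in4 AND s1 AND s5 = 1 AND 1 AND 0 = 0
s11 = NOT s3 = NOT 1 = 0
s14 = NOT s3 = NOT 1 = 0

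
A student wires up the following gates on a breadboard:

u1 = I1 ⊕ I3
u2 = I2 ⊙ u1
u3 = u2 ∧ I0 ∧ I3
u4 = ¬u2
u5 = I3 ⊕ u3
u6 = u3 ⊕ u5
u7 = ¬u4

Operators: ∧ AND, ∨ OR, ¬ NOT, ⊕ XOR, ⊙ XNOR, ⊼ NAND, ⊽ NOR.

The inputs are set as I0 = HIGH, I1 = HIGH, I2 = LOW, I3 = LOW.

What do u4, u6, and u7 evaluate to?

u4 = HIGH; u6 = LOW; u7 = LOW

u1 = I1 XOR I3 = HIGH XOR LOW = HIGH
u2 = I2 XNOR u1 = LOW XNOR HIGH = LOW
u3 = u2 AND I0 AND I3 = LOW AND HIGH AND LOW = LOW
u4 = NOT u2 = NOT LOW = HIGH
u5 = I3 XOR u3 = LOW XOR LOW = LOW
u6 = u3 XOR u5 = LOW XOR LOW = LOW
u7 = NOT u4 = NOT HIGH = LOW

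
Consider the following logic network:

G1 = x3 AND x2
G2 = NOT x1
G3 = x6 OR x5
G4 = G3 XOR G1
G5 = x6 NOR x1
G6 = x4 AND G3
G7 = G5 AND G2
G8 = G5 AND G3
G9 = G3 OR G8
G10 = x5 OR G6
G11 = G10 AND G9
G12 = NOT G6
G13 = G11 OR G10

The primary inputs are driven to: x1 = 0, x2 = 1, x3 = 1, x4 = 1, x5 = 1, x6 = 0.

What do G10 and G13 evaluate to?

G10 = 1  G13 = 1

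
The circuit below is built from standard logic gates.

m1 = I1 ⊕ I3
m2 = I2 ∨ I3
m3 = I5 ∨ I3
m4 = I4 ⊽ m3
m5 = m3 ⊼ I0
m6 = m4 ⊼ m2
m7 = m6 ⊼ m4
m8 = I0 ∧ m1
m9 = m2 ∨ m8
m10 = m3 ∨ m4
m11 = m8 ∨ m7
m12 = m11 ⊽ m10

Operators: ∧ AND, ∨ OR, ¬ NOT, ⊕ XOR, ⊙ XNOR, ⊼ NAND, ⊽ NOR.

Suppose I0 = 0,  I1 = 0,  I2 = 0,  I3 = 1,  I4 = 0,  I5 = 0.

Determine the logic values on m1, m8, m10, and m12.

m1 = I1 XOR I3 = 0 XOR 1 = 1
m2 = I2 OR I3 = 0 OR 1 = 1
m3 = I5 OR I3 = 0 OR 1 = 1
m4 = I4 NOR m3 = 0 NOR 1 = 0
m6 = m4 NAND m2 = 0 NAND 1 = 1
m7 = m6 NAND m4 = 1 NAND 0 = 1
m8 = I0 AND m1 = 0 AND 1 = 0
m10 = m3 OR m4 = 1 OR 0 = 1
m11 = m8 OR m7 = 0 OR 1 = 1
m12 = m11 NOR m10 = 1 NOR 1 = 0

m1 = 1; m8 = 0; m10 = 1; m12 = 0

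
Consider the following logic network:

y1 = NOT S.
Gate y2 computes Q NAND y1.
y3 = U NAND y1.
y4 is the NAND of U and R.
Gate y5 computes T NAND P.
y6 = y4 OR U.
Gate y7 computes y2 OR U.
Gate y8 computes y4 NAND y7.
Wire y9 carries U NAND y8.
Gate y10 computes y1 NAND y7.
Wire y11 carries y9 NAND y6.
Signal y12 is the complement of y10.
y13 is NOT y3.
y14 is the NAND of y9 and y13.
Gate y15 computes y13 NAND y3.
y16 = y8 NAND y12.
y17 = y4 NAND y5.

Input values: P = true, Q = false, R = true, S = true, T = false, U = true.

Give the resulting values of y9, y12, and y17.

y1 = NOT S = NOT true = false
y2 = Q NAND y1 = false NAND false = true
y4 = U NAND R = true NAND true = false
y5 = T NAND P = false NAND true = true
y7 = y2 OR U = true OR true = true
y8 = y4 NAND y7 = false NAND true = true
y9 = U NAND y8 = true NAND true = false
y10 = y1 NAND y7 = false NAND true = true
y12 = NOT y10 = NOT true = false
y17 = y4 NAND y5 = false NAND true = true

y9 = false; y12 = false; y17 = true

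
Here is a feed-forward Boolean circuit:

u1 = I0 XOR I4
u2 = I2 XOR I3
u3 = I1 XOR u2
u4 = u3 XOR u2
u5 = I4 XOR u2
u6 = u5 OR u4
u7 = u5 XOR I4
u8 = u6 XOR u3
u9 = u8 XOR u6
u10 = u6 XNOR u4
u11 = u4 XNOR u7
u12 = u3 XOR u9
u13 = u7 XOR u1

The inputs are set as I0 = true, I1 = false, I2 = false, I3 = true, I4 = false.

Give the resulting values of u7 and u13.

u1 = I0 XOR I4 = true XOR false = true
u2 = I2 XOR I3 = false XOR true = true
u5 = I4 XOR u2 = false XOR true = true
u7 = u5 XOR I4 = true XOR false = true
u13 = u7 XOR u1 = true XOR true = false

u7 = true  u13 = false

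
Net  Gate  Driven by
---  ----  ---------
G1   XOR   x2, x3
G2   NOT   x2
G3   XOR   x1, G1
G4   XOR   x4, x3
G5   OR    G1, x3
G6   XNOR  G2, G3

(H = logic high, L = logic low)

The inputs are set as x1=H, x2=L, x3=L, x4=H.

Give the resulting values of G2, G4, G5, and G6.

G2 = H, G4 = H, G5 = L, G6 = H

G1 = x2 XOR x3 = L XOR L = L
G2 = NOT x2 = NOT L = H
G3 = x1 XOR G1 = H XOR L = H
G4 = x4 XOR x3 = H XOR L = H
G5 = G1 OR x3 = L OR L = L
G6 = G2 XNOR G3 = H XNOR H = H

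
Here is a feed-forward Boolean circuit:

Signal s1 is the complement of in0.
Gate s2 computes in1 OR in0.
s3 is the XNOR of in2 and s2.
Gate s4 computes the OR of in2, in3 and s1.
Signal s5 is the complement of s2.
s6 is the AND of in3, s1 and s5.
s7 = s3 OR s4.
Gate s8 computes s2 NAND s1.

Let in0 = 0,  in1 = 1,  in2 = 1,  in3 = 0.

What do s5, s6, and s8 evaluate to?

s1 = NOT in0 = NOT 0 = 1
s2 = in1 OR in0 = 1 OR 0 = 1
s5 = NOT s2 = NOT 1 = 0
s6 = in3 AND s1 AND s5 = 0 AND 1 AND 0 = 0
s8 = s2 NAND s1 = 1 NAND 1 = 0

s5 = 0, s6 = 0, s8 = 0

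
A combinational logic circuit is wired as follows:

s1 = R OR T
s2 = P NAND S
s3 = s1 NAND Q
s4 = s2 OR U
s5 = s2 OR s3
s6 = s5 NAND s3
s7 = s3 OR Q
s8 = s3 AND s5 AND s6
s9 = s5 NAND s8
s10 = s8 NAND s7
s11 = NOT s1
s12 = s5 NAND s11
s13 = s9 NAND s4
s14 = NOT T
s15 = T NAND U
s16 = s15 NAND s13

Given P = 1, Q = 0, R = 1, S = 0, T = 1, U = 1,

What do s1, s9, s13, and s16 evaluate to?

s1 = R OR T = 1 OR 1 = 1
s2 = P NAND S = 1 NAND 0 = 1
s3 = s1 NAND Q = 1 NAND 0 = 1
s4 = s2 OR U = 1 OR 1 = 1
s5 = s2 OR s3 = 1 OR 1 = 1
s6 = s5 NAND s3 = 1 NAND 1 = 0
s8 = s3 AND s5 AND s6 = 1 AND 1 AND 0 = 0
s9 = s5 NAND s8 = 1 NAND 0 = 1
s13 = s9 NAND s4 = 1 NAND 1 = 0
s15 = T NAND U = 1 NAND 1 = 0
s16 = s15 NAND s13 = 0 NAND 0 = 1

s1 = 1; s9 = 1; s13 = 0; s16 = 1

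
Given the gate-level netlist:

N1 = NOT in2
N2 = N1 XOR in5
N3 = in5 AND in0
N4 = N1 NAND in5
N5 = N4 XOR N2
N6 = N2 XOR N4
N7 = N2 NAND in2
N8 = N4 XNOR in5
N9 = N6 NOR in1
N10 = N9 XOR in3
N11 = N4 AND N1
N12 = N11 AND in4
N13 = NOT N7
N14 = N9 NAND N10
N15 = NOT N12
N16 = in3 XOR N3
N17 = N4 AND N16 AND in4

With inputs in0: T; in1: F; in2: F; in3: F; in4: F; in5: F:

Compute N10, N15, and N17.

N1 = NOT in2 = NOT F = T
N2 = N1 XOR in5 = T XOR F = T
N3 = in5 AND in0 = F AND T = F
N4 = N1 NAND in5 = T NAND F = T
N6 = N2 XOR N4 = T XOR T = F
N9 = N6 NOR in1 = F NOR F = T
N10 = N9 XOR in3 = T XOR F = T
N11 = N4 AND N1 = T AND T = T
N12 = N11 AND in4 = T AND F = F
N15 = NOT N12 = NOT F = T
N16 = in3 XOR N3 = F XOR F = F
N17 = N4 AND N16 AND in4 = T AND F AND F = F

N10 = T, N15 = T, N17 = F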